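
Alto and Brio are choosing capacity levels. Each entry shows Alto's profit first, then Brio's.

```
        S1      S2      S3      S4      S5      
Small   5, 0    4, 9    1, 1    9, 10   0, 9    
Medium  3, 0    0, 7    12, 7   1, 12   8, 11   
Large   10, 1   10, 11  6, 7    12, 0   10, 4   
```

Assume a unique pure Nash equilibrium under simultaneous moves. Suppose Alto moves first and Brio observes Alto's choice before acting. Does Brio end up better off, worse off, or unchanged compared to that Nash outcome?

Solve by backward induction (Alto leads).
- Small → Brio plays S4 (best of 0, 9, 1, 10, 9); Alto gets 9.
- Medium → Brio plays S4 (best of 0, 7, 7, 12, 11); Alto gets 1.
- Large → Brio plays S2 (best of 1, 11, 7, 0, 4); Alto gets 10.
Alto's induced payoffs are 9, 1, 10, so Alto commits to Large. Subgame-perfect outcome: (Large, S2) with payoffs (10, 11).
Under simultaneous play:
Alto's best replies: S1→Large; S2→Large; S3→Medium; S4→Large; S5→Large.
Brio's best replies: Small→S4; Medium→S4; Large→S2.
The unique mutual best reply is (Large, S2), giving (10, 11).
Brio earns 11 sequentially versus 11 at the Nash outcome: unchanged.

unchanged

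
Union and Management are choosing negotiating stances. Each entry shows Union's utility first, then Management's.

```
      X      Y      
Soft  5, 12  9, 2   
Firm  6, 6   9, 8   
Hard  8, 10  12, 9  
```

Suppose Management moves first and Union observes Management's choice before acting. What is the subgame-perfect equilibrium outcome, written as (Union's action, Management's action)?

Solve by backward induction (Management leads).
- X: BR = Hard, leader payoff 10.
- Y: BR = Hard, leader payoff 9.
Management's induced payoffs are 10, 9, so Management commits to X. Subgame-perfect outcome: (Hard, X) with payoffs (8, 10).

(Hard, X)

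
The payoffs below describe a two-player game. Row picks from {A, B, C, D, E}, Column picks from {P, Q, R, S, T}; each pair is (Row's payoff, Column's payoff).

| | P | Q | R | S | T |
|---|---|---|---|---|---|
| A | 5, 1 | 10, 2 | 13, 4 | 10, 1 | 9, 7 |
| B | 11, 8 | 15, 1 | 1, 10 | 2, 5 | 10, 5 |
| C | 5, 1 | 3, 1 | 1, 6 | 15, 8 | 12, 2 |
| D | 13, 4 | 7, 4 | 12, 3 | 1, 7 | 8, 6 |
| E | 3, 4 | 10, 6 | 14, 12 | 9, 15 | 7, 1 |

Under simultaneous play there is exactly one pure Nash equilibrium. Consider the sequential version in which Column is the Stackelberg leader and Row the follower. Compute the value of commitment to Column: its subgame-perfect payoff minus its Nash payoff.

4

Backward induction with Column moving first.
- P: Row compares 5, 11, 5, 13, 3 and picks D; Column would get 4.
- Q: Row compares 10, 15, 3, 7, 10 and picks B; Column would get 1.
- R: Row compares 13, 1, 1, 12, 14 and picks E; Column would get 12.
- S: Row compares 10, 2, 15, 1, 9 and picks C; Column would get 8.
- T: Row compares 9, 10, 12, 8, 7 and picks C; Column would get 2.
Among 4, 1, 12, 8, 2, the best is 12 at R. Subgame-perfect outcome: (E, R) with payoffs (14, 12).
Now find the simultaneous Nash equilibrium.
Row's best replies: P→D; Q→B; R→E; S→C; T→C.
Column's best replies: A→T; B→R; C→S; D→S; E→S.
The unique mutual best reply is (C, S), giving (15, 8).
Column's commitment gain: 12 − 8 = 4.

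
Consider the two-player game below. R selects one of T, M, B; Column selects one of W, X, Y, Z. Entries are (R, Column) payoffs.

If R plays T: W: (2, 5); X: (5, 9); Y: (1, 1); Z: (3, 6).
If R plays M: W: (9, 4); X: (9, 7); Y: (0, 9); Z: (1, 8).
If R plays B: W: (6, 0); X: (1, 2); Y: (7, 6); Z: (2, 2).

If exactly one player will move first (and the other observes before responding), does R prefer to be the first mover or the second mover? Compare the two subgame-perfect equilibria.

second

If R leads: Column's best replies are T→X, M→Y, B→Y; R's induced payoffs 5, 0, 7; outcome (B, Y), payoffs (7, 6).
If Column leads: R's best replies are W→M, X→M, Y→B, Z→T; Column's induced payoffs 4, 7, 6, 6; outcome (M, X), payoffs (9, 7).
R gets 7 moving first and 9 moving second, so R prefers to move second.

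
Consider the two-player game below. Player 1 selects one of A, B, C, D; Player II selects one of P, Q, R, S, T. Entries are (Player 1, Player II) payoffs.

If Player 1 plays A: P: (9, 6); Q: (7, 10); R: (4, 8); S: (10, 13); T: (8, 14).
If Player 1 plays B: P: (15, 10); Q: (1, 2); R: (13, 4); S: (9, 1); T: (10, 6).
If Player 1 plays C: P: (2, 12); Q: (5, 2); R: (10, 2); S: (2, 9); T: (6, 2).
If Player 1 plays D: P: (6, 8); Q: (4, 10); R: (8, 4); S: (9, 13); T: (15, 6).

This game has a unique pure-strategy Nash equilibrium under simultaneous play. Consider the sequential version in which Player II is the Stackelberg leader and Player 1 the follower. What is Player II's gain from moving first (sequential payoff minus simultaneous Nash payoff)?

Work backward from Player 1's decision.
- P → Player 1 plays B (best of 9, 15, 2, 6); Player II gets 10.
- Q → Player 1 plays A (best of 7, 1, 5, 4); Player II gets 10.
- R → Player 1 plays B (best of 4, 13, 10, 8); Player II gets 4.
- S → Player 1 plays A (best of 10, 9, 2, 9); Player II gets 13.
- T → Player 1 plays D (best of 8, 10, 6, 15); Player II gets 6.
Among 10, 10, 4, 13, 6, the best is 13 at S. Subgame-perfect outcome: (A, S) with payoffs (10, 13).
Under simultaneous play:
Player 1's best replies: P→B; Q→A; R→B; S→A; T→D.
Player II's best replies: A→T; B→P; C→P; D→S.
Only (B, P) has each player best-responding; Nash payoffs (15, 10).
Player II's commitment gain: 13 − 10 = 3.

3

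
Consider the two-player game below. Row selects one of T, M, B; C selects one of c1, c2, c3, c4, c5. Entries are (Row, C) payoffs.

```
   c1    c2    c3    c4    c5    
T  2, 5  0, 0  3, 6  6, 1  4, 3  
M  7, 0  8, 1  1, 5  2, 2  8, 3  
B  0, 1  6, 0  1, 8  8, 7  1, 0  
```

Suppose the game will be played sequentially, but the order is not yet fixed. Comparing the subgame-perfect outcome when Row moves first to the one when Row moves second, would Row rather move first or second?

second

If Row leads: C's best replies are T→c3, M→c3, B→c3; Row's induced payoffs 3, 1, 1; outcome (T, c3), payoffs (3, 6).
If C leads: Row's best replies are c1→M, c2→M, c3→T, c4→B, c5→M; C's induced payoffs 0, 1, 6, 7, 3; outcome (B, c4), payoffs (8, 7).
Row gets 3 moving first and 8 moving second, so Row prefers to move second.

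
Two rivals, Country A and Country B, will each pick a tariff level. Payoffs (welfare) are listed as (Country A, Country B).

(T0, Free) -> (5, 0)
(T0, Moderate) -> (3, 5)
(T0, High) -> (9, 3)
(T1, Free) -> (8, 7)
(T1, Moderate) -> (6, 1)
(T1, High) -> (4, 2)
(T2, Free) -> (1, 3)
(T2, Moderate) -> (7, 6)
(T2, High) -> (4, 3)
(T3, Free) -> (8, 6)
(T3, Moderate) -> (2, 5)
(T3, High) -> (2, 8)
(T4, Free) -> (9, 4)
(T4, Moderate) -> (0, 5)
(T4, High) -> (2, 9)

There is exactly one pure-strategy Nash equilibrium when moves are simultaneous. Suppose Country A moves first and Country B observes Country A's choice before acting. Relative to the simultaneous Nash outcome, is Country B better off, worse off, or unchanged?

Backward induction with Country A moving first.
- T0 → Country B plays Moderate (best of 0, 5, 3); Country A gets 3.
- T1 → Country B plays Free (best of 7, 1, 2); Country A gets 8.
- T2 → Country B plays Moderate (best of 3, 6, 3); Country A gets 7.
- T3 → Country B plays High (best of 6, 5, 8); Country A gets 2.
- T4 → Country B plays High (best of 4, 5, 9); Country A gets 2.
Among 3, 8, 7, 2, 2, the best is 8 at T1. Subgame-perfect outcome: (T1, Free) with payoffs (8, 7).
Now find the simultaneous Nash equilibrium.
Country A's best replies: Free→T4; Moderate→T2; High→T0.
Country B's best replies: T0→Moderate; T1→Free; T2→Moderate; T3→High; T4→High.
The unique mutual best reply is (T2, Moderate), giving (7, 6).
Country B earns 7 sequentially versus 6 at the Nash outcome: better off.

better off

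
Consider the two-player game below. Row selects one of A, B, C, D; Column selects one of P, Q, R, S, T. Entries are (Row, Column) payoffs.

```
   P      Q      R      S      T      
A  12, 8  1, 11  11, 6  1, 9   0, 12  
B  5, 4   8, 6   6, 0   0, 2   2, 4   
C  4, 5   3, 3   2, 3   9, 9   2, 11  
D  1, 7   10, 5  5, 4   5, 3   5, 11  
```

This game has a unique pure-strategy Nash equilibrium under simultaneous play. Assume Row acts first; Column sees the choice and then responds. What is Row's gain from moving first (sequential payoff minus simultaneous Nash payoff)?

Backward induction with Row moving first.
- A → Column plays T (best of 8, 11, 6, 9, 12); Row gets 0.
- B → Column plays Q (best of 4, 6, 0, 2, 4); Row gets 8.
- C → Column plays T (best of 5, 3, 3, 9, 11); Row gets 2.
- D → Column plays T (best of 7, 5, 4, 3, 11); Row gets 5.
Among 0, 8, 2, 5, the best is 8 at B. Subgame-perfect outcome: (B, Q) with payoffs (8, 6).
Now find the simultaneous Nash equilibrium.
Row's best replies: P→A; Q→D; R→A; S→C; T→D.
Column's best replies: A→T; B→Q; C→T; D→T.
The unique mutual best reply is (D, T), giving (5, 11).
Row's commitment gain: 8 − 5 = 3.

3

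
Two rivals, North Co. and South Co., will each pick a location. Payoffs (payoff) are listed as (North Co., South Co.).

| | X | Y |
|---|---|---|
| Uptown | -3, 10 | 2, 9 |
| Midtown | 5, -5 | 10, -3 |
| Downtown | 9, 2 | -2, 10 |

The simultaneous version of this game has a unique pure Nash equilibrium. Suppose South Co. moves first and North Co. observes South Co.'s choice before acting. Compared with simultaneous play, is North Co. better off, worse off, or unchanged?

North Co. best-responds to each possible South Co. move:
- X: North Co. compares -3, 5, 9 and picks Downtown; South Co. would get 2.
- Y: North Co. compares 2, 10, -2 and picks Midtown; South Co. would get -3.
Maximizing over 2, -3, South Co. chooses X. Subgame-perfect outcome: (Downtown, X) with payoffs (9, 2).
For the simultaneous game, intersect best replies.
North Co.'s best replies: X→Downtown; Y→Midtown.
South Co.'s best replies: Uptown→X; Midtown→Y; Downtown→Y.
Only (Midtown, Y) has each player best-responding; Nash payoffs (10, -3).
North Co. earns 9 sequentially versus 10 at the Nash outcome: worse off.

worse off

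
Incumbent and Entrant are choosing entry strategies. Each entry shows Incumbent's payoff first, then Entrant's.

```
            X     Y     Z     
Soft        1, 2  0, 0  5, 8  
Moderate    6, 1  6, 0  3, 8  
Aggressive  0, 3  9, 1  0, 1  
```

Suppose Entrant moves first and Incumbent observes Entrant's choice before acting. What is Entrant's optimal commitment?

Z

Backward induction with Entrant moving first.
- X → Incumbent plays Moderate (best of 1, 6, 0); Entrant gets 1.
- Y → Incumbent plays Aggressive (best of 0, 6, 9); Entrant gets 1.
- Z → Incumbent plays Soft (best of 5, 3, 0); Entrant gets 8.
Maximizing over 1, 1, 8, Entrant chooses Z. Subgame-perfect outcome: (Soft, Z) with payoffs (5, 8).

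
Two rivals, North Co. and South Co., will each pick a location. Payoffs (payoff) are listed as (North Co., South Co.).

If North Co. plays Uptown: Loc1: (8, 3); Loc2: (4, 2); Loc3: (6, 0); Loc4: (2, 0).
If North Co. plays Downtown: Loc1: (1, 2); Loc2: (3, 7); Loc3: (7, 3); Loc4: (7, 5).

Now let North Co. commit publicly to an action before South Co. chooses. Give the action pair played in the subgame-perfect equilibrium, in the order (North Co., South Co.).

South Co. best-responds to each possible North Co. move:
- Uptown: BR = Loc1, leader payoff 8.
- Downtown: BR = Loc2, leader payoff 3.
Maximizing over 8, 3, North Co. chooses Uptown. Subgame-perfect outcome: (Uptown, Loc1) with payoffs (8, 3).

(Uptown, Loc1)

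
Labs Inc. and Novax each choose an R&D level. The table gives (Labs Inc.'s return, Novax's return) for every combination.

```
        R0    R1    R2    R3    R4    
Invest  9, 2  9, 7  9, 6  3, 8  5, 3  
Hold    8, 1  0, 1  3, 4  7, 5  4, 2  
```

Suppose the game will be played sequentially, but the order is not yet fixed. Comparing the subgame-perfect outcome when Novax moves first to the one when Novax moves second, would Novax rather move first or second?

If Labs Inc. leads: Novax's best replies are Invest→R3, Hold→R3; Labs Inc.'s induced payoffs 3, 7; outcome (Hold, R3), payoffs (7, 5).
If Novax leads: Labs Inc.'s best replies are R0→Invest, R1→Invest, R2→Invest, R3→Hold, R4→Invest; Novax's induced payoffs 2, 7, 6, 5, 3; outcome (Invest, R1), payoffs (9, 7).
Novax gets 7 moving first and 5 moving second, so Novax prefers to move first.

first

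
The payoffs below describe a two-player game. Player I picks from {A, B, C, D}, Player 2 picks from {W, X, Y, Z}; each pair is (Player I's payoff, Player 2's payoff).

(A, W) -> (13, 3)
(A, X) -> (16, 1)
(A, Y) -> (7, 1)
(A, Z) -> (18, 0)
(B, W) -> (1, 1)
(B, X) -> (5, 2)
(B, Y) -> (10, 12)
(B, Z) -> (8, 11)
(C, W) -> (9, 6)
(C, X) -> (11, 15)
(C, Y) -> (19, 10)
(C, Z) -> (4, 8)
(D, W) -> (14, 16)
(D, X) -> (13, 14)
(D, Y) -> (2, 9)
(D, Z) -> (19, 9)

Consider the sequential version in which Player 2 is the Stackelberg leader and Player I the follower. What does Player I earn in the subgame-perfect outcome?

14

Player I best-responds to each possible Player 2 move:
- W: Player I compares 13, 1, 9, 14 and picks D; Player 2 would get 16.
- X: Player I compares 16, 5, 11, 13 and picks A; Player 2 would get 1.
- Y: Player I compares 7, 10, 19, 2 and picks C; Player 2 would get 10.
- Z: Player I compares 18, 8, 4, 19 and picks D; Player 2 would get 9.
Maximizing over 16, 1, 10, 9, Player 2 chooses W. Subgame-perfect outcome: (D, W) with payoffs (14, 16).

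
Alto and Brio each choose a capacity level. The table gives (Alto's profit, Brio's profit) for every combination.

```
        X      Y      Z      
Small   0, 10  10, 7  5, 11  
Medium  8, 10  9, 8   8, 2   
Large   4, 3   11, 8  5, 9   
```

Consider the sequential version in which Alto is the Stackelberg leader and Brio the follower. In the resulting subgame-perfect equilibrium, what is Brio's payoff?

10

Work backward from Brio's decision.
- Small: Brio compares 10, 7, 11 and picks Z; Alto would get 5.
- Medium: Brio compares 10, 8, 2 and picks X; Alto would get 8.
- Large: Brio compares 3, 8, 9 and picks Z; Alto would get 5.
Among 5, 8, 5, the best is 8 at Medium. Subgame-perfect outcome: (Medium, X) with payoffs (8, 10).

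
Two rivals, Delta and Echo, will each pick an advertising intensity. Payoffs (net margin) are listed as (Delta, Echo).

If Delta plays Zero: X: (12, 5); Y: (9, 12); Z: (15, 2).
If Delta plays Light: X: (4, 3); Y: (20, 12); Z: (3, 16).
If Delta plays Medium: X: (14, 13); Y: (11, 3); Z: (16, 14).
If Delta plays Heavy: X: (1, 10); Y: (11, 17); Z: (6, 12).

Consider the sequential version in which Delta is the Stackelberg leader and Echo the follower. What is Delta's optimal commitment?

Solve by backward induction (Delta leads).
- Zero: Echo compares 5, 12, 2 and picks Y; Delta would get 9.
- Light: Echo compares 3, 12, 16 and picks Z; Delta would get 3.
- Medium: Echo compares 13, 3, 14 and picks Z; Delta would get 16.
- Heavy: Echo compares 10, 17, 12 and picks Y; Delta would get 11.
Delta's induced payoffs are 9, 3, 16, 11, so Delta commits to Medium. Subgame-perfect outcome: (Medium, Z) with payoffs (16, 14).

Medium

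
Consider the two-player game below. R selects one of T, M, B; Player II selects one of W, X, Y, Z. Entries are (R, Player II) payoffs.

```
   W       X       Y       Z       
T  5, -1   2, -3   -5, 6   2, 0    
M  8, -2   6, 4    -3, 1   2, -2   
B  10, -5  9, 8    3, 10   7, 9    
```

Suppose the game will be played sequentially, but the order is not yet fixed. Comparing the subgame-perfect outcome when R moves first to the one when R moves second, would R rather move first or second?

first

If R leads: Player II's best replies are T→Y, M→X, B→Y; R's induced payoffs -5, 6, 3; outcome (M, X), payoffs (6, 4).
If Player II leads: R's best replies are W→B, X→B, Y→B, Z→B; Player II's induced payoffs -5, 8, 10, 9; outcome (B, Y), payoffs (3, 10).
R gets 6 moving first and 3 moving second, so R prefers to move first.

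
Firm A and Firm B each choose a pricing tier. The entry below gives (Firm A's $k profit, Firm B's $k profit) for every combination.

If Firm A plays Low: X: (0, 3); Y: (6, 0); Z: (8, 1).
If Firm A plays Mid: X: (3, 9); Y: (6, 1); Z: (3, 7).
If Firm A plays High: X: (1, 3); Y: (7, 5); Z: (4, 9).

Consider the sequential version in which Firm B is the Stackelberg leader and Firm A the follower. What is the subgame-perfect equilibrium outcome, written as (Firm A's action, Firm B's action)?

(Mid, X)

Backward induction with Firm B moving first.
- X: BR = Mid, leader payoff 9.
- Y: BR = High, leader payoff 5.
- Z: BR = Low, leader payoff 1.
Firm B's induced payoffs are 9, 5, 1, so Firm B commits to X. Subgame-perfect outcome: (Mid, X) with payoffs (3, 9).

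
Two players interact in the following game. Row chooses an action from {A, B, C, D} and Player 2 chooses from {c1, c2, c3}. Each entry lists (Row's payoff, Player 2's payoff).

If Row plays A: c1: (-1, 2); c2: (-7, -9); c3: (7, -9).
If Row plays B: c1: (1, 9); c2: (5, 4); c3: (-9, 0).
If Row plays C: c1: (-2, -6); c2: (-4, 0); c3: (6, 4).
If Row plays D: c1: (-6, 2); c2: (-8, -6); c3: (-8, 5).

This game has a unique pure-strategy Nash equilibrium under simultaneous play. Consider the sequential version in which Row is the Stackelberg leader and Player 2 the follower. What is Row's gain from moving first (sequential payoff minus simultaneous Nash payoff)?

5

Solve by backward induction (Row leads).
- A → Player 2 plays c1 (best of 2, -9, -9); Row gets -1.
- B → Player 2 plays c1 (best of 9, 4, 0); Row gets 1.
- C → Player 2 plays c3 (best of -6, 0, 4); Row gets 6.
- D → Player 2 plays c3 (best of 2, -6, 5); Row gets -8.
Among -1, 1, 6, -8, the best is 6 at C. Subgame-perfect outcome: (C, c3) with payoffs (6, 4).
Under simultaneous play:
Row's best replies: c1→B; c2→B; c3→A.
Player 2's best replies: A→c1; B→c1; C→c3; D→c3.
The unique mutual best reply is (B, c1), giving (1, 9).
Row's commitment gain: 6 − 1 = 5.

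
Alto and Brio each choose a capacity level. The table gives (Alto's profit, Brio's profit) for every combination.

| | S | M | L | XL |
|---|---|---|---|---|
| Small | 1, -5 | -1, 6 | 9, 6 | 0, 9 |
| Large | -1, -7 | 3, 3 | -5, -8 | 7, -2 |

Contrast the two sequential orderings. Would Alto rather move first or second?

second

If Alto leads: Brio's best replies are Small→XL, Large→M; Alto's induced payoffs 0, 3; outcome (Large, M), payoffs (3, 3).
If Brio leads: Alto's best replies are S→Small, M→Large, L→Small, XL→Large; Brio's induced payoffs -5, 3, 6, -2; outcome (Small, L), payoffs (9, 6).
Alto gets 3 moving first and 9 moving second, so Alto prefers to move second.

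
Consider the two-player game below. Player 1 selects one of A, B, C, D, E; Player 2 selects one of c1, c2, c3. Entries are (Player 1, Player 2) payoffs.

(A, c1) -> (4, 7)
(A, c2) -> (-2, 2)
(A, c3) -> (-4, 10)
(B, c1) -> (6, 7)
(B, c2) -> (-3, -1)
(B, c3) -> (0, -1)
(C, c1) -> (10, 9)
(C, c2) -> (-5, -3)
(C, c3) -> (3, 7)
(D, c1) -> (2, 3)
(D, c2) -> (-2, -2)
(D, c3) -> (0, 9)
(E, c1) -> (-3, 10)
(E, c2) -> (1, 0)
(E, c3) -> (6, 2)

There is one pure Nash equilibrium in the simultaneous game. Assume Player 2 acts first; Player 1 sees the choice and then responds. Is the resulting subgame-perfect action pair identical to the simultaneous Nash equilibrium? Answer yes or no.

Solve by backward induction (Player 2 leads).
- c1: Player 1 compares 4, 6, 10, 2, -3 and picks C; Player 2 would get 9.
- c2: Player 1 compares -2, -3, -5, -2, 1 and picks E; Player 2 would get 0.
- c3: Player 1 compares -4, 0, 3, 0, 6 and picks E; Player 2 would get 2.
Maximizing over 9, 0, 2, Player 2 chooses c1. Subgame-perfect outcome: (C, c1) with payoffs (10, 9).
Under simultaneous play:
Player 1's best replies: c1→C; c2→E; c3→E.
Player 2's best replies: A→c3; B→c1; C→c1; D→c3; E→c1.
Only (C, c1) has each player best-responding; Nash payoffs (10, 9).
Sequential outcome (C, c1) coincides with the Nash profile (C, c1).

yes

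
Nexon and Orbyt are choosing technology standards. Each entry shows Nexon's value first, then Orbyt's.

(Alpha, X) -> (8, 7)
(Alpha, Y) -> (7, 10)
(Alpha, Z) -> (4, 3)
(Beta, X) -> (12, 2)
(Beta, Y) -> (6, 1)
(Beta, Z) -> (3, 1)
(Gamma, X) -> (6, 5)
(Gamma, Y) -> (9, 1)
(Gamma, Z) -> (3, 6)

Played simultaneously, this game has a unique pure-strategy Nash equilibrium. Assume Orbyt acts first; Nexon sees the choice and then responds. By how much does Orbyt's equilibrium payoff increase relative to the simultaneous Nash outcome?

1

Solve by backward induction (Orbyt leads).
- X: BR = Beta, leader payoff 2.
- Y: BR = Gamma, leader payoff 1.
- Z: BR = Alpha, leader payoff 3.
Among 2, 1, 3, the best is 3 at Z. Subgame-perfect outcome: (Alpha, Z) with payoffs (4, 3).
Under simultaneous play:
Nexon's best replies: X→Beta; Y→Gamma; Z→Alpha.
Orbyt's best replies: Alpha→Y; Beta→X; Gamma→Z.
Only (Beta, X) has each player best-responding; Nash payoffs (12, 2).
Orbyt's commitment gain: 3 − 2 = 1.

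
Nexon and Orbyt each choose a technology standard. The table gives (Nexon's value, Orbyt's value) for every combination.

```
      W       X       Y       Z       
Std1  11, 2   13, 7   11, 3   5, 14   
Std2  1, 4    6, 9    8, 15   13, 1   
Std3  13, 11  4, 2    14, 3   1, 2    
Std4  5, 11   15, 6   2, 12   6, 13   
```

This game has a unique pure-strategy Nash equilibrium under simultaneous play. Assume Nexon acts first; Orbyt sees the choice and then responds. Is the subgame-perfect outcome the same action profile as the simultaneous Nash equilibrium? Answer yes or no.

yes

Work backward from Orbyt's decision.
- Std1: BR = Z, leader payoff 5.
- Std2: BR = Y, leader payoff 8.
- Std3: BR = W, leader payoff 13.
- Std4: BR = Z, leader payoff 6.
Nexon's induced payoffs are 5, 8, 13, 6, so Nexon commits to Std3. Subgame-perfect outcome: (Std3, W) with payoffs (13, 11).
Now find the simultaneous Nash equilibrium.
Nexon's best replies: W→Std3; X→Std4; Y→Std3; Z→Std2.
Orbyt's best replies: Std1→Z; Std2→Y; Std3→W; Std4→Z.
The unique mutual best reply is (Std3, W), giving (13, 11).
Sequential outcome (Std3, W) coincides with the Nash profile (Std3, W).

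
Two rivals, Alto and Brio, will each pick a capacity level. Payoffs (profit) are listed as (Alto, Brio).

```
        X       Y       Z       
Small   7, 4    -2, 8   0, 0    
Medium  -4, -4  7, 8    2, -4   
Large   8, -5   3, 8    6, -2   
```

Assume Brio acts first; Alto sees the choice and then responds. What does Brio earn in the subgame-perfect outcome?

8

Work backward from Alto's decision.
- X: Alto compares 7, -4, 8 and picks Large; Brio would get -5.
- Y: Alto compares -2, 7, 3 and picks Medium; Brio would get 8.
- Z: Alto compares 0, 2, 6 and picks Large; Brio would get -2.
Maximizing over -5, 8, -2, Brio chooses Y. Subgame-perfect outcome: (Medium, Y) with payoffs (7, 8).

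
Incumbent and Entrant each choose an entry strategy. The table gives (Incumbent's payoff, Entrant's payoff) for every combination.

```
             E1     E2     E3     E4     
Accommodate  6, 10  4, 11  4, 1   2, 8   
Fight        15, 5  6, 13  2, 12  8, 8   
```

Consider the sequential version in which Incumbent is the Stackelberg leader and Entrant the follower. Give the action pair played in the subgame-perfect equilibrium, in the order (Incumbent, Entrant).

Entrant best-responds to each possible Incumbent move:
- Accommodate: BR = E2, leader payoff 4.
- Fight: BR = E2, leader payoff 6.
Incumbent's induced payoffs are 4, 6, so Incumbent commits to Fight. Subgame-perfect outcome: (Fight, E2) with payoffs (6, 13).

(Fight, E2)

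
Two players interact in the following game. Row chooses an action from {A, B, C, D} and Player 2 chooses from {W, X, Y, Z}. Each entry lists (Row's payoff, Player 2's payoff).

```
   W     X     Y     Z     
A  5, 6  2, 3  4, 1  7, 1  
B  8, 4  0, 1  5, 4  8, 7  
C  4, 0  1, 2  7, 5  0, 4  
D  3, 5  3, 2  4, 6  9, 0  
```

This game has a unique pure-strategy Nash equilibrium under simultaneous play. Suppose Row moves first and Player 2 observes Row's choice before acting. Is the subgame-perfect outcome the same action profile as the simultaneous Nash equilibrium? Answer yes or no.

Solve by backward induction (Row leads).
- A: BR = W, leader payoff 5.
- B: BR = Z, leader payoff 8.
- C: BR = Y, leader payoff 7.
- D: BR = Y, leader payoff 4.
Row's induced payoffs are 5, 8, 7, 4, so Row commits to B. Subgame-perfect outcome: (B, Z) with payoffs (8, 7).
Now find the simultaneous Nash equilibrium.
Row's best replies: W→B; X→D; Y→C; Z→D.
Player 2's best replies: A→W; B→Z; C→Y; D→Y.
Only (C, Y) has each player best-responding; Nash payoffs (7, 5).
Sequential outcome (B, Z) differs from the Nash profile (C, Y).

no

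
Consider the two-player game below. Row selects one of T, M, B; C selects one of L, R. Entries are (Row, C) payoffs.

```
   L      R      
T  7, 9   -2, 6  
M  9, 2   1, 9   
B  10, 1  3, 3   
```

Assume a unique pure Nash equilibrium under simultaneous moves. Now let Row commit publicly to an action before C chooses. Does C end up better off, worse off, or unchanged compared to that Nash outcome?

Work backward from C's decision.
- T → C plays L (best of 9, 6); Row gets 7.
- M → C plays R (best of 2, 9); Row gets 1.
- B → C plays R (best of 1, 3); Row gets 3.
Maximizing over 7, 1, 3, Row chooses T. Subgame-perfect outcome: (T, L) with payoffs (7, 9).
For the simultaneous game, intersect best replies.
Row's best replies: L→B; R→B.
C's best replies: T→L; M→R; B→R.
The unique mutual best reply is (B, R), giving (3, 3).
C earns 9 sequentially versus 3 at the Nash outcome: better off.

better off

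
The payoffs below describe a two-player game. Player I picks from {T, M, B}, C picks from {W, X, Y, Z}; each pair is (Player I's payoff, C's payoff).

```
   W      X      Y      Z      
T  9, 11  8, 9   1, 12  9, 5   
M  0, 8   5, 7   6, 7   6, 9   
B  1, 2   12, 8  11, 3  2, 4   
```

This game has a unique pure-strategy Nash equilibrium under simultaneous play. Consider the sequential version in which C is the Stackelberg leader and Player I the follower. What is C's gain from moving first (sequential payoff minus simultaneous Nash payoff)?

Work backward from Player I's decision.
- W: BR = T, leader payoff 11.
- X: BR = B, leader payoff 8.
- Y: BR = B, leader payoff 3.
- Z: BR = T, leader payoff 5.
Maximizing over 11, 8, 3, 5, C chooses W. Subgame-perfect outcome: (T, W) with payoffs (9, 11).
Now find the simultaneous Nash equilibrium.
Player I's best replies: W→T; X→B; Y→B; Z→T.
C's best replies: T→Y; M→Z; B→X.
The unique mutual best reply is (B, X), giving (12, 8).
C's commitment gain: 11 − 8 = 3.

3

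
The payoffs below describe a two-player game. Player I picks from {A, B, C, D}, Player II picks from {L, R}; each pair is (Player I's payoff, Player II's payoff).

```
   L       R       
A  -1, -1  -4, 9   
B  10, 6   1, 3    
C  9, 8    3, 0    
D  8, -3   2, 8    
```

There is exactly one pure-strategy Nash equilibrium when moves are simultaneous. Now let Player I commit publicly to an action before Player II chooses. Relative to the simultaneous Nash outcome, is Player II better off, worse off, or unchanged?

unchanged

Player II best-responds to each possible Player I move:
- A: Player II compares -1, 9 and picks R; Player I would get -4.
- B: Player II compares 6, 3 and picks L; Player I would get 10.
- C: Player II compares 8, 0 and picks L; Player I would get 9.
- D: Player II compares -3, 8 and picks R; Player I would get 2.
Among -4, 10, 9, 2, the best is 10 at B. Subgame-perfect outcome: (B, L) with payoffs (10, 6).
Now find the simultaneous Nash equilibrium.
Player I's best replies: L→B; R→C.
Player II's best replies: A→R; B→L; C→L; D→R.
Only (B, L) has each player best-responding; Nash payoffs (10, 6).
Player II earns 6 sequentially versus 6 at the Nash outcome: unchanged.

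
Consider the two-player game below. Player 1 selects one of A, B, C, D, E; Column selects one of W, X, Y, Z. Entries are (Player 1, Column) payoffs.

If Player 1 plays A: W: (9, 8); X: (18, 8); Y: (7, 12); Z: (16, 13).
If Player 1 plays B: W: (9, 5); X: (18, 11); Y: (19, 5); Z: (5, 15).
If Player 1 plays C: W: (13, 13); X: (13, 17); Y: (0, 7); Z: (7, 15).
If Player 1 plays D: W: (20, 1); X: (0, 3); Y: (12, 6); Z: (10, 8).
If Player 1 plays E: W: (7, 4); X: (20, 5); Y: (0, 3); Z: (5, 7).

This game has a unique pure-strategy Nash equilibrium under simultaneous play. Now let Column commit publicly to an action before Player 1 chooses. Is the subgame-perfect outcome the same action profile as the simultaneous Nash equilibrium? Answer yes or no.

Backward induction with Column moving first.
- W: BR = D, leader payoff 1.
- X: BR = E, leader payoff 5.
- Y: BR = B, leader payoff 5.
- Z: BR = A, leader payoff 13.
Among 1, 5, 5, 13, the best is 13 at Z. Subgame-perfect outcome: (A, Z) with payoffs (16, 13).
For the simultaneous game, intersect best replies.
Player 1's best replies: W→D; X→E; Y→B; Z→A.
Column's best replies: A→Z; B→Z; C→X; D→Z; E→Z.
The unique mutual best reply is (A, Z), giving (16, 13).
Sequential outcome (A, Z) coincides with the Nash profile (A, Z).

yes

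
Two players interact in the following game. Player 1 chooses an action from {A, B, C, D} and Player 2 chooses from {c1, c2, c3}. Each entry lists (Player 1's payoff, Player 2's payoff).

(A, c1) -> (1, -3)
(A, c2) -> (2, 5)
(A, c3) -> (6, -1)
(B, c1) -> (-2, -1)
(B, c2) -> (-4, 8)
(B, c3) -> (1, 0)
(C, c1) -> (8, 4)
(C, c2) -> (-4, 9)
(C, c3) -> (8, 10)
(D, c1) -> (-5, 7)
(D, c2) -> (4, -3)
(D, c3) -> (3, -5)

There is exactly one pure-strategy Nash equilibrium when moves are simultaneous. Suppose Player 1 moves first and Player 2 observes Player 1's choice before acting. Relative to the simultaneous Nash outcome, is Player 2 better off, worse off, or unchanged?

unchanged

Player 2 best-responds to each possible Player 1 move:
- A: BR = c2, leader payoff 2.
- B: BR = c2, leader payoff -4.
- C: BR = c3, leader payoff 8.
- D: BR = c1, leader payoff -5.
Player 1's induced payoffs are 2, -4, 8, -5, so Player 1 commits to C. Subgame-perfect outcome: (C, c3) with payoffs (8, 10).
For the simultaneous game, intersect best replies.
Player 1's best replies: c1→C; c2→D; c3→C.
Player 2's best replies: A→c2; B→c2; C→c3; D→c1.
Only (C, c3) has each player best-responding; Nash payoffs (8, 10).
Player 2 earns 10 sequentially versus 10 at the Nash outcome: unchanged.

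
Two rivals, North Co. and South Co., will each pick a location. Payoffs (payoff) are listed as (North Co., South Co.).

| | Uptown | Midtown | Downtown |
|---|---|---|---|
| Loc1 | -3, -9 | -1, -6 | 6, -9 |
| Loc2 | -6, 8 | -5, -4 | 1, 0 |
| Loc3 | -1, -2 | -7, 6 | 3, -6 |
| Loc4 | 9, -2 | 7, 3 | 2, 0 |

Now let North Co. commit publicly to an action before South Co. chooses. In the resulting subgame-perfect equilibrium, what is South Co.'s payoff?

Work backward from South Co.'s decision.
- Loc1 → South Co. plays Midtown (best of -9, -6, -9); North Co. gets -1.
- Loc2 → South Co. plays Uptown (best of 8, -4, 0); North Co. gets -6.
- Loc3 → South Co. plays Midtown (best of -2, 6, -6); North Co. gets -7.
- Loc4 → South Co. plays Midtown (best of -2, 3, 0); North Co. gets 7.
Among -1, -6, -7, 7, the best is 7 at Loc4. Subgame-perfect outcome: (Loc4, Midtown) with payoffs (7, 3).

3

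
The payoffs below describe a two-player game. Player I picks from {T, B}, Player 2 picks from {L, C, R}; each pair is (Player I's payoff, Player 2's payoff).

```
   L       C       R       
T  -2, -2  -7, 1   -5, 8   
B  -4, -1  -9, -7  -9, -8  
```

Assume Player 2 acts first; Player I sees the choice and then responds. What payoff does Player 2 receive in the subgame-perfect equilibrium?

Player I best-responds to each possible Player 2 move:
- L → Player I plays T (best of -2, -4); Player 2 gets -2.
- C → Player I plays T (best of -7, -9); Player 2 gets 1.
- R → Player I plays T (best of -5, -9); Player 2 gets 8.
Maximizing over -2, 1, 8, Player 2 chooses R. Subgame-perfect outcome: (T, R) with payoffs (-5, 8).

8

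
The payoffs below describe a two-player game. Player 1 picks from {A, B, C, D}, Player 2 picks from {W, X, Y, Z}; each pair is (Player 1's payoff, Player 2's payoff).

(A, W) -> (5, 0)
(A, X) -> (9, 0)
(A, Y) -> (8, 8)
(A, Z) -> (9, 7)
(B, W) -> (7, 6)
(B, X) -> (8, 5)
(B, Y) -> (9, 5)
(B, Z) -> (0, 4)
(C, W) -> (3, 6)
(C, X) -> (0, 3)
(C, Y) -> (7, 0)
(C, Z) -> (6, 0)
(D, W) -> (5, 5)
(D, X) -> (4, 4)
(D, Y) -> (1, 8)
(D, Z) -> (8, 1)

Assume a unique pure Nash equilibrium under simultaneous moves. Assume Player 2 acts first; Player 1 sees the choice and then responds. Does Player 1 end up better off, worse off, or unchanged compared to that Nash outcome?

Backward induction with Player 2 moving first.
- W → Player 1 plays B (best of 5, 7, 3, 5); Player 2 gets 6.
- X → Player 1 plays A (best of 9, 8, 0, 4); Player 2 gets 0.
- Y → Player 1 plays B (best of 8, 9, 7, 1); Player 2 gets 5.
- Z → Player 1 plays A (best of 9, 0, 6, 8); Player 2 gets 7.
Player 2's induced payoffs are 6, 0, 5, 7, so Player 2 commits to Z. Subgame-perfect outcome: (A, Z) with payoffs (9, 7).
Under simultaneous play:
Player 1's best replies: W→B; X→A; Y→B; Z→A.
Player 2's best replies: A→Y; B→W; C→W; D→Y.
Only (B, W) has each player best-responding; Nash payoffs (7, 6).
Player 1 earns 9 sequentially versus 7 at the Nash outcome: better off.

better off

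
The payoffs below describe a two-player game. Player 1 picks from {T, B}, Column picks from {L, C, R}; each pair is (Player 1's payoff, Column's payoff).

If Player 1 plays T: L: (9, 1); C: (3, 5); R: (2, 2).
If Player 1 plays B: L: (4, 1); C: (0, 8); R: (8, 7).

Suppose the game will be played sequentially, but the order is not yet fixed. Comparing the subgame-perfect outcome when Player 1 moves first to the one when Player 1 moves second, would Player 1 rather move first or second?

second

If Player 1 leads: Column's best replies are T→C, B→C; Player 1's induced payoffs 3, 0; outcome (T, C), payoffs (3, 5).
If Column leads: Player 1's best replies are L→T, C→T, R→B; Column's induced payoffs 1, 5, 7; outcome (B, R), payoffs (8, 7).
Player 1 gets 3 moving first and 8 moving second, so Player 1 prefers to move second.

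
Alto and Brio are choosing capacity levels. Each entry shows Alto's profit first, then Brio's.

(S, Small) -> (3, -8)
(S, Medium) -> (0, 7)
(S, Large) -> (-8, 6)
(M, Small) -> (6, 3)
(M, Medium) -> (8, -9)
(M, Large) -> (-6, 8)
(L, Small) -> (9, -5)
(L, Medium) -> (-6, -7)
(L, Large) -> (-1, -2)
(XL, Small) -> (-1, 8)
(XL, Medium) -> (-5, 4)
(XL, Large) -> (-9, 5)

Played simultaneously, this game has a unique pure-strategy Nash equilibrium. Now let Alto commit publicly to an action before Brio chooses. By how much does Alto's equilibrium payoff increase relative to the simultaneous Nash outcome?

Backward induction with Alto moving first.
- S: Brio compares -8, 7, 6 and picks Medium; Alto would get 0.
- M: Brio compares 3, -9, 8 and picks Large; Alto would get -6.
- L: Brio compares -5, -7, -2 and picks Large; Alto would get -1.
- XL: Brio compares 8, 4, 5 and picks Small; Alto would get -1.
Maximizing over 0, -6, -1, -1, Alto chooses S. Subgame-perfect outcome: (S, Medium) with payoffs (0, 7).
For the simultaneous game, intersect best replies.
Alto's best replies: Small→L; Medium→M; Large→L.
Brio's best replies: S→Medium; M→Large; L→Large; XL→Small.
The unique mutual best reply is (L, Large), giving (-1, -2).
Alto's commitment gain: 0 − -1 = 1.

1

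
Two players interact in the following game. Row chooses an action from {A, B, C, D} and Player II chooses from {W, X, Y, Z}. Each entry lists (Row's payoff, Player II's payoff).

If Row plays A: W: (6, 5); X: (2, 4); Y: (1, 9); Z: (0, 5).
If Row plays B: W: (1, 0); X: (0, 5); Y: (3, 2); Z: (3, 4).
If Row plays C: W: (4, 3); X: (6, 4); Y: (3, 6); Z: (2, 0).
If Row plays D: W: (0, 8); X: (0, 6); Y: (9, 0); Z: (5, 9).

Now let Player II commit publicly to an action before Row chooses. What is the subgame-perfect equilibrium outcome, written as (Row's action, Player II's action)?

(D, Z)

Row best-responds to each possible Player II move:
- W: BR = A, leader payoff 5.
- X: BR = C, leader payoff 4.
- Y: BR = D, leader payoff 0.
- Z: BR = D, leader payoff 9.
Player II's induced payoffs are 5, 4, 0, 9, so Player II commits to Z. Subgame-perfect outcome: (D, Z) with payoffs (5, 9).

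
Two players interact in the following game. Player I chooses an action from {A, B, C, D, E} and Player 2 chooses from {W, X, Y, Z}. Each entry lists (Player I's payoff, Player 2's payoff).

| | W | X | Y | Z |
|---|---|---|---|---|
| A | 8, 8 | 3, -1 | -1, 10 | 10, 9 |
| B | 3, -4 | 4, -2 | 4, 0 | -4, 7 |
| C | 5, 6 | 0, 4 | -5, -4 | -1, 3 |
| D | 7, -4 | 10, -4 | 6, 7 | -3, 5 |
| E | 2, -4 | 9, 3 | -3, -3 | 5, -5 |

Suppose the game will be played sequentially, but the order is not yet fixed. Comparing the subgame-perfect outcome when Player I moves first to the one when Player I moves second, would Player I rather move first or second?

second

If Player I leads: Player 2's best replies are A→Y, B→Z, C→W, D→Y, E→X; Player I's induced payoffs -1, -4, 5, 6, 9; outcome (E, X), payoffs (9, 3).
If Player 2 leads: Player I's best replies are W→A, X→D, Y→D, Z→A; Player 2's induced payoffs 8, -4, 7, 9; outcome (A, Z), payoffs (10, 9).
Player I gets 9 moving first and 10 moving second, so Player I prefers to move second.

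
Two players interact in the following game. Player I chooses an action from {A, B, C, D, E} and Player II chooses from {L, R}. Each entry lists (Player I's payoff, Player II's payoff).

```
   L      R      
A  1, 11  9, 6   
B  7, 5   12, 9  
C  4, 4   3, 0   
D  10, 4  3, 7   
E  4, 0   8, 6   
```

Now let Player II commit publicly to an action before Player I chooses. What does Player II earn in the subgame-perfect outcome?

9

Player I best-responds to each possible Player II move:
- L → Player I plays D (best of 1, 7, 4, 10, 4); Player II gets 4.
- R → Player I plays B (best of 9, 12, 3, 3, 8); Player II gets 9.
Player II's induced payoffs are 4, 9, so Player II commits to R. Subgame-perfect outcome: (B, R) with payoffs (12, 9).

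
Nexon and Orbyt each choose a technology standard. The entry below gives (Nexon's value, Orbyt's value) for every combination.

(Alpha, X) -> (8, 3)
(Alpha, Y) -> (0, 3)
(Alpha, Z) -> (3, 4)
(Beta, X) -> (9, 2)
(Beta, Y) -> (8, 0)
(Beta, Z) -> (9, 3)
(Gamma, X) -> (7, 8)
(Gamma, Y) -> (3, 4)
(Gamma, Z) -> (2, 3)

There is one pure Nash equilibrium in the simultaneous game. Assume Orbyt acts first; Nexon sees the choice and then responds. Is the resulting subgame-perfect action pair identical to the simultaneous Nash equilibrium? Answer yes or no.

Solve by backward induction (Orbyt leads).
- X: BR = Beta, leader payoff 2.
- Y: BR = Beta, leader payoff 0.
- Z: BR = Beta, leader payoff 3.
Maximizing over 2, 0, 3, Orbyt chooses Z. Subgame-perfect outcome: (Beta, Z) with payoffs (9, 3).
Under simultaneous play:
Nexon's best replies: X→Beta; Y→Beta; Z→Beta.
Orbyt's best replies: Alpha→Z; Beta→Z; Gamma→X.
The unique mutual best reply is (Beta, Z), giving (9, 3).
Sequential outcome (Beta, Z) coincides with the Nash profile (Beta, Z).

yes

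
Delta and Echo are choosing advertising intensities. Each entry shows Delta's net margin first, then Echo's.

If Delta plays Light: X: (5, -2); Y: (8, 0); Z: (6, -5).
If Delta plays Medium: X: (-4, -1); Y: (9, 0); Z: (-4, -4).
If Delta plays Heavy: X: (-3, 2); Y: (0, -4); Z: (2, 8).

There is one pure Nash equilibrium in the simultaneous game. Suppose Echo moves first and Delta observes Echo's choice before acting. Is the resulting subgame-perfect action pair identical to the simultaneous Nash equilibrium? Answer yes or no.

yes

Work backward from Delta's decision.
- X: BR = Light, leader payoff -2.
- Y: BR = Medium, leader payoff 0.
- Z: BR = Light, leader payoff -5.
Echo's induced payoffs are -2, 0, -5, so Echo commits to Y. Subgame-perfect outcome: (Medium, Y) with payoffs (9, 0).
Now find the simultaneous Nash equilibrium.
Delta's best replies: X→Light; Y→Medium; Z→Light.
Echo's best replies: Light→Y; Medium→Y; Heavy→Z.
The unique mutual best reply is (Medium, Y), giving (9, 0).
Sequential outcome (Medium, Y) coincides with the Nash profile (Medium, Y).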